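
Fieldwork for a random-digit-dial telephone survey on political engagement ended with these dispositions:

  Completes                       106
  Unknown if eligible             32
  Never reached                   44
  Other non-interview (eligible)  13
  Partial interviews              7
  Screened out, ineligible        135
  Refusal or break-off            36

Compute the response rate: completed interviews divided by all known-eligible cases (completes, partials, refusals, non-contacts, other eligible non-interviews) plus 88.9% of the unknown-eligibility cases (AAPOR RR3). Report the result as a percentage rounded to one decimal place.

45.2%

Numerator → 106
Known eligible → 106 + 7 + 36 + 44 + 13 = 206
Estimated eligible among unknowns → 0.8890 × 32 = 28.45
Denominator → 206 + 28.45 = 234.45
RR3 = 106 / 234.45 = 0.4521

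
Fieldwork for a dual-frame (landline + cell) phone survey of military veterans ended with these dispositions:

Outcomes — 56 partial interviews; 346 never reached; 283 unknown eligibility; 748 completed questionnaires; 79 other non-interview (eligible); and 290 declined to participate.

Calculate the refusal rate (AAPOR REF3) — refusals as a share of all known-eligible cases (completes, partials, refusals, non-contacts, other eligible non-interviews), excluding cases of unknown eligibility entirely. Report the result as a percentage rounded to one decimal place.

Numerator = 290
Denominator = 748 + 56 + 290 + 346 + 79 = 1519
REF3 = 290 / 1519 = 0.1909

19.1%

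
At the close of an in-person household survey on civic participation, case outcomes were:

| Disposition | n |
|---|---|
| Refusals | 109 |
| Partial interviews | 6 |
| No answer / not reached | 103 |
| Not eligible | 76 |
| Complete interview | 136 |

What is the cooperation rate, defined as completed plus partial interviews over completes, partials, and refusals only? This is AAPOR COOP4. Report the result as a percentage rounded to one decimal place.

56.6%

Numerator: 136 + 6 = 142
Denominator: 136 + 6 + 109 = 251
COOP4 = 142 / 251 = 0.5657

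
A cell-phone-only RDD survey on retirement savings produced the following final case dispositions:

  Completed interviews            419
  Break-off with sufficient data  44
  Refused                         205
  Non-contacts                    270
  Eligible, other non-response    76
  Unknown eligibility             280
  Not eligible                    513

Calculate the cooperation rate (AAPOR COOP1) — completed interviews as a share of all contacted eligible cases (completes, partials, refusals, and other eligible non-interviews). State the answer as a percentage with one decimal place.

Top = 419
Denominator = 419 + 44 + 205 + 76 = 744
COOP1 = 419 / 744 = 0.5632

56.3%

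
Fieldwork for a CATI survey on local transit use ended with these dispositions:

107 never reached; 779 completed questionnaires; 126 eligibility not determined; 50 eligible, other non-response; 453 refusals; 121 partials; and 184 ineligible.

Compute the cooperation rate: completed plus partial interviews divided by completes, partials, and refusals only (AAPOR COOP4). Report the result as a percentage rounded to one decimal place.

66.5%

Top = 779 + 121 = 900
Denominator = 779 + 121 + 453 = 1353
COOP4 = 900 / 1353 = 0.6652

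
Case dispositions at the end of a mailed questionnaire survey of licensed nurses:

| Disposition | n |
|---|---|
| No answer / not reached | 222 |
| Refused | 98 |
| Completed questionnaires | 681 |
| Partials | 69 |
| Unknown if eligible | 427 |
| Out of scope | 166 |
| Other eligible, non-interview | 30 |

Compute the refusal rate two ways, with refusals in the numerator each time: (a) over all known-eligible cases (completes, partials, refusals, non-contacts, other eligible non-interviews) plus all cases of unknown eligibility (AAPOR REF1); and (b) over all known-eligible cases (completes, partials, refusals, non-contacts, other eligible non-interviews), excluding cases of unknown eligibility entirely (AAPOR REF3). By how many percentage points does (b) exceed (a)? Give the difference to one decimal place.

Numerator → 98
Denom → 681 + 69 + 98 + 222 + 30 + 427 = 1527
REF1 = 98 / 1527 = 0.0642
Denom → 681 + 69 + 98 + 222 + 30 = 1100
REF3 = 98 / 1100 = 0.0891
Difference = 8.91 − 6.42 = 2.49 percentage points

2.5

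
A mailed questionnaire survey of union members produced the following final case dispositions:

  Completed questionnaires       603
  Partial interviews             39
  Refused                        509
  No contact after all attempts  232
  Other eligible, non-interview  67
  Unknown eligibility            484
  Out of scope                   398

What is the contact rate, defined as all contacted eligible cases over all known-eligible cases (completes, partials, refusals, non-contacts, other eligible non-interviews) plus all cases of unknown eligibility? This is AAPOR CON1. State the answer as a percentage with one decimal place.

Num = 603 + 39 + 509 + 67 = 1218
Base = 603 + 39 + 509 + 232 + 67 + 484 = 1934
CON1 = 1218 / 1934 = 0.6298

63.0%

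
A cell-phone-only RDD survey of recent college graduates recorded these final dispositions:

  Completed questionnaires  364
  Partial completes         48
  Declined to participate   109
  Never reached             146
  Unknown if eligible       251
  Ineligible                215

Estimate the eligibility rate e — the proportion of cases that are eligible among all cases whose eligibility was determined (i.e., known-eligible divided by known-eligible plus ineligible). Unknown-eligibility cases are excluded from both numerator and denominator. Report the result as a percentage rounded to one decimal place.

75.6%

Known eligible = 364 + 48 + 109 + 146 = 667
e = 667 / (667 + 215) = 667 / 882 = 0.7562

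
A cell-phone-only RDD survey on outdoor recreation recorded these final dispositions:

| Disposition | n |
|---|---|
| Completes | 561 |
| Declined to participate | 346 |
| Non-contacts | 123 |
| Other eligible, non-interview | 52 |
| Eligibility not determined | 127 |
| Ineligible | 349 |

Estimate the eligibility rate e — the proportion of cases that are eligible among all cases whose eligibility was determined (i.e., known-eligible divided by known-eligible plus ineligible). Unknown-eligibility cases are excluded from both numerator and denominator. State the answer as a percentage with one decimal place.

Eligible (known): 561 + 346 + 123 + 52 = 1082
e = 1082 / (1082 + 349) = 1082 / 1431 = 0.7561

75.6%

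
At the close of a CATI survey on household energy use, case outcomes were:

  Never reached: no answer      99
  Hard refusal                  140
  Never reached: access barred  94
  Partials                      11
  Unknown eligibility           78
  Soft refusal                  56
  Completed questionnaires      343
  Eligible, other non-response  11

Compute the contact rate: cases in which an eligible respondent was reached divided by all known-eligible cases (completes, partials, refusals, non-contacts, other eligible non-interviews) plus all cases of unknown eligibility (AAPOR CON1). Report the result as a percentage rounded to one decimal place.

Declined to participate = 140 + 56 = 196
No answer / not reached = 99 + 94 = 193
Num = 343 + 11 + 196 + 11 = 561
Base = 343 + 11 + 196 + 193 + 11 + 78 = 832
CON1 = 561 / 832 = 0.6743

67.4%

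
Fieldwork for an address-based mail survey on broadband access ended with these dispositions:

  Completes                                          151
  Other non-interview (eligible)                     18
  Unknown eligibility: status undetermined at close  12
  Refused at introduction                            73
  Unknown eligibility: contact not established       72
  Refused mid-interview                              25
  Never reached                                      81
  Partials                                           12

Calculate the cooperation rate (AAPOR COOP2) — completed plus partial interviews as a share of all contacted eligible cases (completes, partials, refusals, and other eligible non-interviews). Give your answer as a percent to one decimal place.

Refusals = 73 + 25 = 98
Unknown if eligible = 72 + 12 = 84
Numerator: 151 + 12 = 163
Denom: 151 + 12 + 98 + 18 = 279
COOP2 = 163 / 279 = 0.5842

58.4%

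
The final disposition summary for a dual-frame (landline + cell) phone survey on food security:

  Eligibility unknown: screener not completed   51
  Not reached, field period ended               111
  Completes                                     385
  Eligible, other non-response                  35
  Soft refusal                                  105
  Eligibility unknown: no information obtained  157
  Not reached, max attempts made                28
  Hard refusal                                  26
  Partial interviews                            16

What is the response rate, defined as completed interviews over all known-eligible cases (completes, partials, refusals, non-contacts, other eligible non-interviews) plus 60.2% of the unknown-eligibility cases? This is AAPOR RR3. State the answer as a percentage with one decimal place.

Refused = 26 + 105 = 131
Never reached = 111 + 28 = 139
Undetermined eligibility = 51 + 157 = 208
Num: 385
Eligible (known): 385 + 16 + 131 + 139 + 35 = 706
Eligible share of unknowns: 0.6020 × 208 = 125.22
Base: 706 + 125.22 = 831.22
RR3 = 385 / 831.22 = 0.4632

46.3%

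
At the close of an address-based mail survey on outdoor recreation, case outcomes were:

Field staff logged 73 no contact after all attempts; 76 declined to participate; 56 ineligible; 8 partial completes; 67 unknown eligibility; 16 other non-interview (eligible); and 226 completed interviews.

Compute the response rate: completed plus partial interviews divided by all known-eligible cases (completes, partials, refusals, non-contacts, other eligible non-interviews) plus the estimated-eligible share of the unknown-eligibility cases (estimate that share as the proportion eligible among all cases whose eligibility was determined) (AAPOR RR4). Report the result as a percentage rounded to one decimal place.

Numerator = 226 + 8 = 234
Known eligible = 226 + 8 + 76 + 73 + 16 = 399
e = 399 / (399 + 56) = 399 / 455 = 0.8769
Estimated eligible among unknowns = 0.8769 × 67 = 58.75
Denom = 399 + 58.75 = 457.75
RR4 = 234 / 457.75 = 0.5112

51.1%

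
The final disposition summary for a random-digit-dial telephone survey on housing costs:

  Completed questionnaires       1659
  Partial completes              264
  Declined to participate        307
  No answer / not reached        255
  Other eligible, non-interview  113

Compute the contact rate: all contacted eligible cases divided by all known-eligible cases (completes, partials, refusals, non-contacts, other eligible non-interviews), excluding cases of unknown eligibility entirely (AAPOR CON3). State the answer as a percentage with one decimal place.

Num → 1659 + 264 + 307 + 113 = 2343
Denominator → 1659 + 264 + 307 + 255 + 113 = 2598
CON3 = 2343 / 2598 = 0.9018

90.2%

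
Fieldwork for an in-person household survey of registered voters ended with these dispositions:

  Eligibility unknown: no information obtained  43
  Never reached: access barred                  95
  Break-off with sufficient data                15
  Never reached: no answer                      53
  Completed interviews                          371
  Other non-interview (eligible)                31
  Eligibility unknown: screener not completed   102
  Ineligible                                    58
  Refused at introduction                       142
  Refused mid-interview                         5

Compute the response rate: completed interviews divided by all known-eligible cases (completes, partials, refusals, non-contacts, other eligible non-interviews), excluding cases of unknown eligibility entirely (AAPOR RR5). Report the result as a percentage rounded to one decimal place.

Declined to participate = 142 + 5 = 147
Never reached = 53 + 95 = 148
Unknown eligibility = 102 + 43 = 145
Top: 371
Denom: 371 + 15 + 147 + 148 + 31 = 712
RR5 = 371 / 712 = 0.5211

52.1%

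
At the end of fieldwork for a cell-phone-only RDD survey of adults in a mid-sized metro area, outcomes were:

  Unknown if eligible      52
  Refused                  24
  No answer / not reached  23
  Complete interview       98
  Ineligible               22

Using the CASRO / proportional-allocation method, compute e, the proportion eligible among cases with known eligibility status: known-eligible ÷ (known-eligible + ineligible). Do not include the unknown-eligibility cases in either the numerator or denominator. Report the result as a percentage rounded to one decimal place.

Eligible (known) = 98 + 24 + 23 = 145
e = 145 / (145 + 22) = 145 / 167 = 0.8683

86.8%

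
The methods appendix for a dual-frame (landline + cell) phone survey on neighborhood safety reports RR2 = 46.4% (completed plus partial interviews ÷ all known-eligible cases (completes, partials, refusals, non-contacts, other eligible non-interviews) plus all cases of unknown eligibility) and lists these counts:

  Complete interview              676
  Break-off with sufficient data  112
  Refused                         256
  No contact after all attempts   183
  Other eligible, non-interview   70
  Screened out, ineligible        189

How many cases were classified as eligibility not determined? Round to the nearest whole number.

Num = 676 + 112 = 788
RR2 = 788 / D = 0.464
D = 788 / 0.464 = 1698.3
Other denominator terms total 1297
eligibility not determined = 1698.3 − 1297 ≈ 401

401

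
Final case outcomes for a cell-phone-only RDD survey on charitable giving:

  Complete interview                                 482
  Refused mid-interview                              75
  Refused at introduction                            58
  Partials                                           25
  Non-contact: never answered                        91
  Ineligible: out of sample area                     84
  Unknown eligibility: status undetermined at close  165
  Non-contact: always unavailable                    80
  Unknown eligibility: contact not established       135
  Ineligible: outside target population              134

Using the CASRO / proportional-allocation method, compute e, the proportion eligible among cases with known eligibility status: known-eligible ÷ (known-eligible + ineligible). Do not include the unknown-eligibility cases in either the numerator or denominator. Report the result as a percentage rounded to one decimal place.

Refused = 58 + 75 = 133
Never reached = 91 + 80 = 171
Undetermined eligibility = 135 + 165 = 300
Ineligible = 134 + 84 = 218
Determined eligible = 482 + 25 + 133 + 171 = 811
e = 811 / (811 + 218) = 811 / 1029 = 0.7881

78.8%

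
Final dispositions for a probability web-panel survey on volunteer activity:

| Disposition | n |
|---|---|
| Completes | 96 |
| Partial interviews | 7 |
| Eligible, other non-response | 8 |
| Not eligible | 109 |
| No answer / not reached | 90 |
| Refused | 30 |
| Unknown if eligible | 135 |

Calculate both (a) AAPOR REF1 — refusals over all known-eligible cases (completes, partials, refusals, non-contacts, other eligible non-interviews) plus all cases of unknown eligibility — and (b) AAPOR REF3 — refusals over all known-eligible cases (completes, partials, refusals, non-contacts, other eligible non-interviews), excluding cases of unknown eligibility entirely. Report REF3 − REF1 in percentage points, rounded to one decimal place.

4.8

Top: 30
Denominator: 96 + 7 + 30 + 90 + 8 + 135 = 366
REF1 = 30 / 366 = 0.0820
Denominator: 96 + 7 + 30 + 90 + 8 = 231
REF3 = 30 / 231 = 0.1299
Difference = 12.99 − 8.20 = 4.79 percentage points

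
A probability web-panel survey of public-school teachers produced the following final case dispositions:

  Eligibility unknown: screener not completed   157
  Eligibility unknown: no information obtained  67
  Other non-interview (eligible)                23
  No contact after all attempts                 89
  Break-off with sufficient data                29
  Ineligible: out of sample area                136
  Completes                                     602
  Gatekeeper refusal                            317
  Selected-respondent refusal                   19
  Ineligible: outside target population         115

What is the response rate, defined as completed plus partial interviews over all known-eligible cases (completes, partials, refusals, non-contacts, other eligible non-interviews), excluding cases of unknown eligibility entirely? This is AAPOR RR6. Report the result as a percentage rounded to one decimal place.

58.5%

Refusals = 317 + 19 = 336
Unknown eligibility = 157 + 67 = 224
Screened out, ineligible = 115 + 136 = 251
Numerator → 602 + 29 = 631
Denom → 602 + 29 + 336 + 89 + 23 = 1079
RR6 = 631 / 1079 = 0.5848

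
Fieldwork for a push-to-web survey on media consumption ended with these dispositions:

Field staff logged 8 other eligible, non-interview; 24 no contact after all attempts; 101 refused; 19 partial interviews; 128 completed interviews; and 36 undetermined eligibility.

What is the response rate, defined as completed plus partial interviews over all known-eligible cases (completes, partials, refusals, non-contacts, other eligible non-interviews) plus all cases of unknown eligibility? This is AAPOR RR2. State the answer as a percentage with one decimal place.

Numerator: 128 + 19 = 147
Denom: 128 + 19 + 101 + 24 + 8 + 36 = 316
RR2 = 147 / 316 = 0.4652

46.5%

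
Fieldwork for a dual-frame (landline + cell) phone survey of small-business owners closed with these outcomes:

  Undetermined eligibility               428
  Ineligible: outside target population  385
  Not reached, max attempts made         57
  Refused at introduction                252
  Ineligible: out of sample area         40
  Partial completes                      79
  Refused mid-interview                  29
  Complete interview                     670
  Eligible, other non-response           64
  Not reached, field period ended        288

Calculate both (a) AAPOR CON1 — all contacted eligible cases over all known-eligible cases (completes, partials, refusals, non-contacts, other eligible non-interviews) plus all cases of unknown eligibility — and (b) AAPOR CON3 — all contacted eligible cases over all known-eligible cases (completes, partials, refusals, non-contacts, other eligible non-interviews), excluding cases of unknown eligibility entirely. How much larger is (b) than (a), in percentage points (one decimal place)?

17.4

Declined to participate = 252 + 29 = 281
No contact after all attempts = 288 + 57 = 345
Not eligible = 385 + 40 = 425
Numerator: 670 + 79 + 281 + 64 = 1094
Denom: 670 + 79 + 281 + 345 + 64 + 428 = 1867
CON1 = 1094 / 1867 = 0.5860
Denom: 670 + 79 + 281 + 345 + 64 = 1439
CON3 = 1094 / 1439 = 0.7603
Difference = 76.03 − 58.60 = 17.43 percentage points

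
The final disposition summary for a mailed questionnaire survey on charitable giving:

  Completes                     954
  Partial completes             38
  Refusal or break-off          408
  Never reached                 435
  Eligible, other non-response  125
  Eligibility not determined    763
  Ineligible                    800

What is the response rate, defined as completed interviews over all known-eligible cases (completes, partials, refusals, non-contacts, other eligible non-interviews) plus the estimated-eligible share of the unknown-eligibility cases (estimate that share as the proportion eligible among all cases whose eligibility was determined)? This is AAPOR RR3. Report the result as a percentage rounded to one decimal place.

38.1%

Top → 954
Determined eligible → 954 + 38 + 408 + 435 + 125 = 1960
e = 1960 / (1960 + 800) = 1960 / 2760 = 0.7101
Estimated eligible among unknowns → 0.7101 × 763 = 541.81
Base → 1960 + 541.81 = 2501.81
RR3 = 954 / 2501.81 = 0.3813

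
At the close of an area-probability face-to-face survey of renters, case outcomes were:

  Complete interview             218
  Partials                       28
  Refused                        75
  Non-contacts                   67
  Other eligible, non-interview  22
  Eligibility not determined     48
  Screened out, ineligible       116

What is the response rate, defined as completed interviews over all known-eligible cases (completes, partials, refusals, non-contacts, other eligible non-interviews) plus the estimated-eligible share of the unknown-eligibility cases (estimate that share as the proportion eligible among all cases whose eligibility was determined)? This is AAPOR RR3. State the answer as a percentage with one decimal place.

Numerator → 218
Known eligible → 218 + 28 + 75 + 67 + 22 = 410
e = 410 / (410 + 116) = 410 / 526 = 0.7795
Estimated eligible among unknowns → 0.7795 × 48 = 37.42
Base → 410 + 37.42 = 447.42
RR3 = 218 / 447.42 = 0.4872

48.7%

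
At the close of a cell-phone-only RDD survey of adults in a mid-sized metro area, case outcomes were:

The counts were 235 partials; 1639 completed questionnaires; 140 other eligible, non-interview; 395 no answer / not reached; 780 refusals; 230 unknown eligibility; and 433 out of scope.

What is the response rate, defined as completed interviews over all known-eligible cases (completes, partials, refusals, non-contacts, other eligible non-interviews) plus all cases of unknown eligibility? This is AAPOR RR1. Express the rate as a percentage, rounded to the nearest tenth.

Num: 1639
Base: 1639 + 235 + 780 + 395 + 140 + 230 = 3419
RR1 = 1639 / 3419 = 0.4794

47.9%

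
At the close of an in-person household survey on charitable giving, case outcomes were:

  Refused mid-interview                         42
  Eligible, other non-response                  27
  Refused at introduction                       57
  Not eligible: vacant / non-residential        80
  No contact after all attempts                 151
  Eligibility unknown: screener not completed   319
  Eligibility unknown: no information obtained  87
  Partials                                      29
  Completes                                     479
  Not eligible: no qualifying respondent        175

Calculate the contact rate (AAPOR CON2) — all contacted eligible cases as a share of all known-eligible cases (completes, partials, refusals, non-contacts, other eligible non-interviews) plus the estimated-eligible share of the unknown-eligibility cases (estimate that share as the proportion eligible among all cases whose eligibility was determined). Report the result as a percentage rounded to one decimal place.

58.1%

Refused = 57 + 42 = 99
Unknown eligibility = 319 + 87 = 406
Ineligible = 175 + 80 = 255
Num = 479 + 29 + 99 + 27 = 634
Known eligible = 479 + 29 + 99 + 151 + 27 = 785
e = 785 / (785 + 255) = 785 / 1040 = 0.7548
Eligible share of unknowns = 0.7548 × 406 = 306.45
Denominator = 785 + 306.45 = 1091.45
CON2 = 634 / 1091.45 = 0.5809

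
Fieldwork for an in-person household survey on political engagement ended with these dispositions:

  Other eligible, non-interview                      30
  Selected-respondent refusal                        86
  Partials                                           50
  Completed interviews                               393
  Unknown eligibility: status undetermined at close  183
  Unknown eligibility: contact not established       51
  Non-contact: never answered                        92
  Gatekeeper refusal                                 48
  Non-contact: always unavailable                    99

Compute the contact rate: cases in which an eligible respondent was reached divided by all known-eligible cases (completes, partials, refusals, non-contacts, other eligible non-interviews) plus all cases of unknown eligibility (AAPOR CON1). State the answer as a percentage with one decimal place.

Refusals = 48 + 86 = 134
No answer / not reached = 92 + 99 = 191
Unknown if eligible = 51 + 183 = 234
Numerator → 393 + 50 + 134 + 30 = 607
Denom → 393 + 50 + 134 + 191 + 30 + 234 = 1032
CON1 = 607 / 1032 = 0.5882

58.8%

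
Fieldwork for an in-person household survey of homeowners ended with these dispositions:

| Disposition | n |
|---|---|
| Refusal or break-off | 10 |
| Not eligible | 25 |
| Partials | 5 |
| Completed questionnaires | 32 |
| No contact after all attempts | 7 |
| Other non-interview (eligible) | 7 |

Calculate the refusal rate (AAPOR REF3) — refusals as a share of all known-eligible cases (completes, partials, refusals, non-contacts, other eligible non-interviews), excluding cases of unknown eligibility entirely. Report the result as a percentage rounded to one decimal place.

16.4%

Top: 10
Denominator: 32 + 5 + 10 + 7 + 7 = 61
REF3 = 10 / 61 = 0.1639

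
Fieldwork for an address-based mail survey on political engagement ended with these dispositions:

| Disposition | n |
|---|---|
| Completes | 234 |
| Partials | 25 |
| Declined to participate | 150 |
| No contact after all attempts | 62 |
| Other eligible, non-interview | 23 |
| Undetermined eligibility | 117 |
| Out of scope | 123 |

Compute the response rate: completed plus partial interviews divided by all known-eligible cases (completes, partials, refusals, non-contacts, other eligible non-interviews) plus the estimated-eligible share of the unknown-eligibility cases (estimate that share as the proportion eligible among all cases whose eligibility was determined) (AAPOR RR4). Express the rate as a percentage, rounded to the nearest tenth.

44.1%

Num → 234 + 25 = 259
Determined eligible → 234 + 25 + 150 + 62 + 23 = 494
e = 494 / (494 + 123) = 494 / 617 = 0.8006
Eligible share of unknowns → 0.8006 × 117 = 93.67
Base → 494 + 93.67 = 587.67
RR4 = 259 / 587.67 = 0.4407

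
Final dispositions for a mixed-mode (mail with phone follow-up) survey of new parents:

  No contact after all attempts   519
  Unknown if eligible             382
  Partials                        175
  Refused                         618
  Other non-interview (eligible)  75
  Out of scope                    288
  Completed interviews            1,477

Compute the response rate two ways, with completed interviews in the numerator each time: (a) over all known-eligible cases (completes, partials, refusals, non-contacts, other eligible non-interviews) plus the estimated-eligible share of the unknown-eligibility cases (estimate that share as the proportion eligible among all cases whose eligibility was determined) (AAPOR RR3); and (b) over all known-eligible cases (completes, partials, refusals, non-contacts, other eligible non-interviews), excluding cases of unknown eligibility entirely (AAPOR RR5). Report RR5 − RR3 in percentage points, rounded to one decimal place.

5.6

Numerator: 1477
Known eligible: 1477 + 175 + 618 + 519 + 75 = 2864
e = 2864 / (2864 + 288) = 2864 / 3152 = 0.9086
Eligible share of unknowns: 0.9086 × 382 = 347.09
Denom: 2864 + 347.09 = 3211.09
RR3 = 1477 / 3211.09 = 0.4600
Denom: 1477 + 175 + 618 + 519 + 75 = 2864
RR5 = 1477 / 2864 = 0.5157
Difference = 51.57 − 46.00 = 5.57 percentage points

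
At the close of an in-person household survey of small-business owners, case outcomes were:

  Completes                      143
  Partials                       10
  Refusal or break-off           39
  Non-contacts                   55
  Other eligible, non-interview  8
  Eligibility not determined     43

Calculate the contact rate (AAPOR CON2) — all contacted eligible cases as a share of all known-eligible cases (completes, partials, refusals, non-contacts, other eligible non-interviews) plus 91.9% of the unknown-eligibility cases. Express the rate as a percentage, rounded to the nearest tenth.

67.9%

Numerator → 143 + 10 + 39 + 8 = 200
Determined eligible → 143 + 10 + 39 + 55 + 8 = 255
e × U → 0.9190 × 43 = 39.52
Denominator → 255 + 39.52 = 294.52
CON2 = 200 / 294.52 = 0.6791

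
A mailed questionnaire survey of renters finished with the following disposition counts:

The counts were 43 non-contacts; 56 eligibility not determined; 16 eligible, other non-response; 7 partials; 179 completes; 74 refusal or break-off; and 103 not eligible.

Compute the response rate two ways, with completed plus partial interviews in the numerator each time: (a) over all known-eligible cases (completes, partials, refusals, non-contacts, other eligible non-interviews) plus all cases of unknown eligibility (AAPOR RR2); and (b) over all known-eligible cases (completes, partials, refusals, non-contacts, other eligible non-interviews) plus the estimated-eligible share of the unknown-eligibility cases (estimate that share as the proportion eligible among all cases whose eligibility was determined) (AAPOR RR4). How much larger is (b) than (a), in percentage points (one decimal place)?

Num: 179 + 7 = 186
Base: 179 + 7 + 74 + 43 + 16 + 56 = 375
RR2 = 186 / 375 = 0.4960
Determined eligible: 179 + 7 + 74 + 43 + 16 = 319
e = 319 / (319 + 103) = 319 / 422 = 0.7559
Eligible share of unknowns: 0.7559 × 56 = 42.33
Base: 319 + 42.33 = 361.33
RR4 = 186 / 361.33 = 0.5148
Difference = 51.48 − 49.60 = 1.88 percentage points

1.9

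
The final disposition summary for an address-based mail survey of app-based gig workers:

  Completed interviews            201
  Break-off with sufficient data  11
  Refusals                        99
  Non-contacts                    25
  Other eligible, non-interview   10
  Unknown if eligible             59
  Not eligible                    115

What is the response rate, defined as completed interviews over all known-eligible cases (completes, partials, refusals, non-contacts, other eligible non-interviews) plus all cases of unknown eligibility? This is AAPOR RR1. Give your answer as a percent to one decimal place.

Num = 201
Base = 201 + 11 + 99 + 25 + 10 + 59 = 405
RR1 = 201 / 405 = 0.4963

49.6%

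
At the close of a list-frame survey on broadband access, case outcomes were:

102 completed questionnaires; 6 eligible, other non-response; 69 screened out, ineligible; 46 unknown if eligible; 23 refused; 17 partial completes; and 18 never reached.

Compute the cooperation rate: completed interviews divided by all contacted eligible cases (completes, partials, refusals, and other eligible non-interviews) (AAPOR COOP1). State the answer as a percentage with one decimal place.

68.9%

Numerator = 102
Denom = 102 + 17 + 23 + 6 = 148
COOP1 = 102 / 148 = 0.6892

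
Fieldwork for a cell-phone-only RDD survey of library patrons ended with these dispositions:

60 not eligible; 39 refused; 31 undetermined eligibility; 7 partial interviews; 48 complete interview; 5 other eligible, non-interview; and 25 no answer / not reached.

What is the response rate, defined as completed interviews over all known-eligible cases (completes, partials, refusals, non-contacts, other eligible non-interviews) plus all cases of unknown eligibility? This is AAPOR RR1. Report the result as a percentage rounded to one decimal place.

31.0%

Num → 48
Denom → 48 + 7 + 39 + 25 + 5 + 31 = 155
RR1 = 48 / 155 = 0.3097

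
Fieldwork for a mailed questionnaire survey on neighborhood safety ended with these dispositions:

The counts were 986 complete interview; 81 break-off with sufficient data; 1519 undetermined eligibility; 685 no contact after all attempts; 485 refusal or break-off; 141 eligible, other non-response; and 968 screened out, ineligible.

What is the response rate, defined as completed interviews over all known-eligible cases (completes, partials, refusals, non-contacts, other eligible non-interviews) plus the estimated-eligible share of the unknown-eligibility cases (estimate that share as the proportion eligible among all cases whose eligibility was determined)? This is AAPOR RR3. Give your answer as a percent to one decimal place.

Num = 986
Eligible (known) = 986 + 81 + 485 + 685 + 141 = 2378
e = 2378 / (2378 + 968) = 2378 / 3346 = 0.7107
Eligible share of unknowns = 0.7107 × 1519 = 1079.55
Denom = 2378 + 1079.55 = 3457.55
RR3 = 986 / 3457.55 = 0.2852

28.5%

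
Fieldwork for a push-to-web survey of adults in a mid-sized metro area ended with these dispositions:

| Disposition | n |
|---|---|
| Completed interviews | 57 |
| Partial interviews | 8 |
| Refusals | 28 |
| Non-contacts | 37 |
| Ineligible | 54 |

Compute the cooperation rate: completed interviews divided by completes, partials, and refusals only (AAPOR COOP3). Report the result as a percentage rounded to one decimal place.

Num → 57
Base → 57 + 8 + 28 = 93
COOP3 = 57 / 93 = 0.6129

61.3%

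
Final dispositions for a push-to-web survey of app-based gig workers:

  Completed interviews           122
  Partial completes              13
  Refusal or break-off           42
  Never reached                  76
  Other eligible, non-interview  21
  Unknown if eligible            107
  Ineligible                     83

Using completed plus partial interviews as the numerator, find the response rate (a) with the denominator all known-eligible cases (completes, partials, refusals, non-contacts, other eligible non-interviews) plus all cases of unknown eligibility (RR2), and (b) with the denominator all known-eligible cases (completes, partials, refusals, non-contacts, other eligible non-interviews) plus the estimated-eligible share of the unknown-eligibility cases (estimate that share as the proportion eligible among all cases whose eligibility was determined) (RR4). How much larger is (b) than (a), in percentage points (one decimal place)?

Top = 122 + 13 = 135
Base = 122 + 13 + 42 + 76 + 21 + 107 = 381
RR2 = 135 / 381 = 0.3543
Known eligible = 122 + 13 + 42 + 76 + 21 = 274
e = 274 / (274 + 83) = 274 / 357 = 0.7675
Estimated eligible among unknowns = 0.7675 × 107 = 82.12
Base = 274 + 82.12 = 356.12
RR4 = 135 / 356.12 = 0.3791
Difference = 37.91 − 35.43 = 2.48 percentage points

2.5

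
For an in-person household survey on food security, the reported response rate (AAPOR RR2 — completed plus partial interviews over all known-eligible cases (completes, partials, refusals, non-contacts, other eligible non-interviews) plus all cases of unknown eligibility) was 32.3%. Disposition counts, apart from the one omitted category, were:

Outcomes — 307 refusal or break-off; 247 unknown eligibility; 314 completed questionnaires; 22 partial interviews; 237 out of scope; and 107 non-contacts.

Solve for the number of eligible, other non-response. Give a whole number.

Top: 314 + 22 = 336
RR2 = 336 / D = 0.323
D = 336 / 0.323 = 1040.2
Other denominator terms total 997
eligible, other non-response = 1040.2 − 997 ≈ 43

43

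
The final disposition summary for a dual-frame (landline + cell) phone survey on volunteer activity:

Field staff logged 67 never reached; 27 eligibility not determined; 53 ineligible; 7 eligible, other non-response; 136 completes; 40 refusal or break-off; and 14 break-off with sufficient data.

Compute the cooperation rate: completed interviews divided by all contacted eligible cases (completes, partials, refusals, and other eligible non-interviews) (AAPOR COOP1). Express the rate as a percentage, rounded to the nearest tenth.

Top → 136
Denom → 136 + 14 + 40 + 7 = 197
COOP1 = 136 / 197 = 0.6904

69.0%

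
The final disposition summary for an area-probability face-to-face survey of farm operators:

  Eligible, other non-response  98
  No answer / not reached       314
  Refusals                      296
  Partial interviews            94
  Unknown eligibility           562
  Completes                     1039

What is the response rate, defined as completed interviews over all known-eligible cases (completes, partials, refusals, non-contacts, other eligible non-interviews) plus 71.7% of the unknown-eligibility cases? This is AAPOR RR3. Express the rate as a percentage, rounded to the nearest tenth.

Top → 1039
Known eligible → 1039 + 94 + 296 + 314 + 98 = 1841
Eligible share of unknowns → 0.7170 × 562 = 402.95
Base → 1841 + 402.95 = 2243.95
RR3 = 1039 / 2243.95 = 0.4630

46.3%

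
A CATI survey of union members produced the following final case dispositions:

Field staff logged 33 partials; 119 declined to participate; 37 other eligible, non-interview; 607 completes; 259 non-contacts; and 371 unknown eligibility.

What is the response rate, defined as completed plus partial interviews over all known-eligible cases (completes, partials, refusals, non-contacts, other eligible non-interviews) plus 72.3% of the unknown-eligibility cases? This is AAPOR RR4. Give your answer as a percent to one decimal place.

Numerator = 607 + 33 = 640
Determined eligible = 607 + 33 + 119 + 259 + 37 = 1055
Estimated eligible among unknowns = 0.7230 × 371 = 268.23
Denominator = 1055 + 268.23 = 1323.23
RR4 = 640 / 1323.23 = 0.4837

48.4%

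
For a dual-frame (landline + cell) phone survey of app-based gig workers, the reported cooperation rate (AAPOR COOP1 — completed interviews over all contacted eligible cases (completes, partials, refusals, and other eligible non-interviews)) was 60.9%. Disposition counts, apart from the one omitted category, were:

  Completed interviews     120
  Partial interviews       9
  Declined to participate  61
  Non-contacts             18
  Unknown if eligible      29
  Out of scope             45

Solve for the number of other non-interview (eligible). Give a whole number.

7

COOP1 = 120 / D = 0.609
D = 120 / 0.609 = 197.0
Remaining denominator categories sum to 190
other non-interview (eligible) = 197.0 − 190 ≈ 7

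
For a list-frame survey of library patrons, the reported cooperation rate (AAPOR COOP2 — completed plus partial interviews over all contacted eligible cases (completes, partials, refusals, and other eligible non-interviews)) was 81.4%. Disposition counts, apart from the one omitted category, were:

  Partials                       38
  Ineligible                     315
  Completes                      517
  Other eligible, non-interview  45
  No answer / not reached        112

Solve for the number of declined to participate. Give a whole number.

82

Numerator = 517 + 38 = 555
COOP2 = 555 / D = 0.814
D = 555 / 0.814 = 681.8
Other denominator terms total 600
declined to participate = 681.8 − 600 ≈ 82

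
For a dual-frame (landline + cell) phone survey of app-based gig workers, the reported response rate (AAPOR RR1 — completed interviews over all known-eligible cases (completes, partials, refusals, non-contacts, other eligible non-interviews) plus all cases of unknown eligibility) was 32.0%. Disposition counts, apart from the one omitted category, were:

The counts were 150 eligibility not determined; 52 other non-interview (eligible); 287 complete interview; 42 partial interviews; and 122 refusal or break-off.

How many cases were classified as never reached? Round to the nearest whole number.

244

RR1 = 287 / D = 0.320
D = 287 / 0.320 = 896.9
Remaining denominator categories sum to 653
never reached = 896.9 − 653 ≈ 244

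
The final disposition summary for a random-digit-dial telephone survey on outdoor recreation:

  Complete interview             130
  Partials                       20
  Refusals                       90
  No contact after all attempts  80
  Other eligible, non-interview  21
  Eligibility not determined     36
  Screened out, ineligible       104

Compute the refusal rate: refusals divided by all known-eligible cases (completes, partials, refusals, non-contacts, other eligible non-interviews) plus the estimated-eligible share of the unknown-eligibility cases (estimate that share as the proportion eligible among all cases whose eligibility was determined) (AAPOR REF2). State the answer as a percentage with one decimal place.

24.4%

Numerator: 90
Determined eligible: 130 + 20 + 90 + 80 + 21 = 341
e = 341 / (341 + 104) = 341 / 445 = 0.7663
Eligible share of unknowns: 0.7663 × 36 = 27.59
Denominator: 341 + 27.59 = 368.59
REF2 = 90 / 368.59 = 0.2442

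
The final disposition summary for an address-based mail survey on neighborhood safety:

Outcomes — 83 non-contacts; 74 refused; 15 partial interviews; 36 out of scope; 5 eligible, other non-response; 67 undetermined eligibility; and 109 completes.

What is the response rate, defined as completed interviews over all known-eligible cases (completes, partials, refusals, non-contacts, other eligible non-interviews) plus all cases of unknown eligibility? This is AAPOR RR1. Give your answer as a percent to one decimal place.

30.9%

Numerator: 109
Denominator: 109 + 15 + 74 + 83 + 5 + 67 = 353
RR1 = 109 / 353 = 0.3088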